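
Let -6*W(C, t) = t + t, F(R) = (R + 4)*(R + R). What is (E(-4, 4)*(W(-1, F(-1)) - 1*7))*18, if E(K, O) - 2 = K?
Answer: 180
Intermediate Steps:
F(R) = 2*R*(4 + R) (F(R) = (4 + R)*(2*R) = 2*R*(4 + R))
E(K, O) = 2 + K
W(C, t) = -t/3 (W(C, t) = -(t + t)/6 = -t/3)
(E(-4, 4)*(W(-1, F(-1)) - 1*7))*18 = ((2 - 4)*(-2*(-1)*(4 - 1)/3 - 1*7))*18 = -2*(-2*(-1)*3/3 - 7)*18 = -2*(-⅓*(-6) - 7)*18 = -2*(2 - 7)*18 = -2*(-5)*18 = 10*18 = 180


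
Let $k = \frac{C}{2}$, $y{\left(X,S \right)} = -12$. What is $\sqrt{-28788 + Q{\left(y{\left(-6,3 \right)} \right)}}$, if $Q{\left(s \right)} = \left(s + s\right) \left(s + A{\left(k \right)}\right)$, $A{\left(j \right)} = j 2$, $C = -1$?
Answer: $6 i \sqrt{791} \approx 168.75 i$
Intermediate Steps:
$k = - \frac{1}{2} \approx -0.5$
$A{\left(j \right)} = 2 j$
$Q{\left(s \right)} = 2 s \left(-1 + s\right)$ ($Q{\left(s \right)} = \left(s + s\right) \left(s + 2 \left(- \frac{1}{2}\right)\right) = 2 s \left(s - 1\right) = 2 s \left(-1 + s\right)$)
$\sqrt{-28788 + Q{\left(y{\left(-6,3 \right)} \right)}} = \sqrt{-28788 + 2 \left(-12\right) \left(-1 - 12\right)} = \sqrt{-28788 + 2 \left(-12\right) \left(-13\right)} = \sqrt{-28788 + 312} = \sqrt{-28476} = 6 i \sqrt{791}$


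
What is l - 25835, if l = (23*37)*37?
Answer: 5652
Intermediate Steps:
l = 31487 (l = 851*37 = 31487)
l - 25835 = 31487 - 25835 = 5652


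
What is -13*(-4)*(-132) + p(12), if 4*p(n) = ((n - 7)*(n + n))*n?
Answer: -6504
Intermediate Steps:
p(n) = n²*(-7 + n)/2 (p(n) = (((n - 7)*(n + n))*n)/4 = (((-7 + n)*(2*n))*n)/4 = ((2*n*(-7 + n))*n)/4 = (2*n²*(-7 + n))/4 = n²*(-7 + n)/2)
-13*(-4)*(-132) + p(12) = -13*(-4)*(-132) + (½)*12²*(-7 + 12) = 52*(-132) + (½)*144*5 = -6864 + 360 = -6504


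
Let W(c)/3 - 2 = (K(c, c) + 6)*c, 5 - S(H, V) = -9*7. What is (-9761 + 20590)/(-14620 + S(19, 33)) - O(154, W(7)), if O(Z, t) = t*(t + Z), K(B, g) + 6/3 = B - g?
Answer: -18798397/856 ≈ -21961.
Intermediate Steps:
K(B, g) = -2 + B - g (K(B, g) = -2 + (B - g) = -2 + B - g)
S(H, V) = 68 (S(H, V) = 5 - (-9)*7 = 5 - 1*(-63) = 5 + 63 = 68)
W(c) = 6 + 12*c (W(c) = 6 + 3*(((-2 + c - c) + 6)*c) = 6 + 3*((-2 + 6)*c) = 6 + 3*(4*c) = 6 + 12*c)
O(Z, t) = t*(Z + t)
(-9761 + 20590)/(-14620 + S(19, 33)) - O(154, W(7)) = (-9761 + 20590)/(-14620 + 68) - (6 + 12*7)*(154 + (6 + 12*7)) = 10829/(-14552) - (6 + 84)*(154 + (6 + 84)) = 10829*(-1/14552) - 90*(154 + 90) = -637/856 - 90*244 = -637/856 - 1*21960 = -637/856 - 21960 = -18798397/856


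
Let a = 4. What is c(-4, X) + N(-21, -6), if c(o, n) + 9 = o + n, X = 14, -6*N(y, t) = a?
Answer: ⅓ ≈ 0.33333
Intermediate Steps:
N(y, t) = -⅔ (N(y, t) = -⅙*4 = -⅔)
c(o, n) = -9 + n + o (c(o, n) = -9 + (o + n) = -9 + (n + o) = -9 + n + o)
c(-4, X) + N(-21, -6) = (-9 + 14 - 4) - ⅔ = 1 - ⅔ = ⅓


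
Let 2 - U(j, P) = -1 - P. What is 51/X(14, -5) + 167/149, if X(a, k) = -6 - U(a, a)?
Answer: -3758/3427 ≈ -1.0966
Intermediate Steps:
U(j, P) = 3 + P (U(j, P) = 2 - (-1 - P) = 2 + (1 + P) = 3 + P)
X(a, k) = -9 - a (X(a, k) = -6 - (3 + a) = -6 + (-3 - a) = -9 - a)
51/X(14, -5) + 167/149 = 51/(-9 - 1*14) + 167/149 = 51/(-9 - 14) + 167*(1/149) = 51/(-23) + 167/149 = 51*(-1/23) + 167/149 = -51/23 + 167/149 = -3758/3427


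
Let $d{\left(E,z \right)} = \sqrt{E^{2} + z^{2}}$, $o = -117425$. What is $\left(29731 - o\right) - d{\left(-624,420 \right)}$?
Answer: $147156 - 12 \sqrt{3929} \approx 1.464 \cdot 10^{5}$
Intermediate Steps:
$\left(29731 - o\right) - d{\left(-624,420 \right)} = \left(29731 - -117425\right) - \sqrt{\left(-624\right)^{2} + 420^{2}} = \left(29731 + 117425\right) - \sqrt{389376 + 176400} = 147156 - \sqrt{565776} = 147156 - 12 \sqrt{3929}$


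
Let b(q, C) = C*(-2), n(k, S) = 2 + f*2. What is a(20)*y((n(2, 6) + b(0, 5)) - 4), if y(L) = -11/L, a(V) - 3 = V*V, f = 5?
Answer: 4433/2 ≈ 2216.5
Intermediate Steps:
a(V) = 3 + V² (a(V) = 3 + V*V = 3 + V²)
n(k, S) = 12 (n(k, S) = 2 + 5*2 = 2 + 10 = 12)
b(q, C) = -2*C
a(20)*y((n(2, 6) + b(0, 5)) - 4) = (3 + 20²)*(-11/((12 - 2*5) - 4)) = (3 + 400)*(-11/((12 - 10) - 4)) = 403*(-11/(2 - 4)) = 403*(-11/(-2)) = 403*(-11*(-½)) = 403*(11/2) = 4433/2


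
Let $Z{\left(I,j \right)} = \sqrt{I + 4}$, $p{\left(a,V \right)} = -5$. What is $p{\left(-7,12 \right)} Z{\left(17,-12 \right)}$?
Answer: $- 5 \sqrt{21} \approx -22.913$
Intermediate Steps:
$Z{\left(I,j \right)} = \sqrt{4 + I}$
$p{\left(-7,12 \right)} Z{\left(17,-12 \right)} = - 5 \sqrt{4 + 17} = - 5 \sqrt{21}$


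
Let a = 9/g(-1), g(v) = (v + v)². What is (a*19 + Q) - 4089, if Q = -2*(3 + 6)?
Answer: -16257/4 ≈ -4064.3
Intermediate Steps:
g(v) = 4*v² (g(v) = (2*v)² = 4*v²)
a = 9/4 (a = 9/((4*(-1)²)) = 9/((4*1)) = 9/4 ≈ 2.2500)
Q = -18 (Q = -2*9 = -18)
(a*19 + Q) - 4089 = ((9/4)*19 - 18) - 4089 = (171/4 - 18) - 4089 = 99/4 - 4089 = -16257/4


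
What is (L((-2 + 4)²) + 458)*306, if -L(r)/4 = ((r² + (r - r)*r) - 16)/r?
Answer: 140148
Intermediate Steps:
L(r) = -4*(-16 + r²)/r (L(r) = -4*((r² + (r - r)*r) - 16)/r = -4*((r² + 0*r) - 16)/r = -4*((r² + 0) - 16)/r = -4*(r² - 16)/r = -4*(-16 + r²)/r)
(L((-2 + 4)²) + 458)*306 = ((-4*(-2 + 4)² + 64/((-2 + 4)²)) + 458)*306 = ((-4*2² + 64/(2²)) + 458)*306 = ((-4*4 + 64/4) + 458)*306 = ((-16 + 64*(¼)) + 458)*306 = ((-16 + 16) + 458)*306 = (0 + 458)*306 = 458*306 = 140148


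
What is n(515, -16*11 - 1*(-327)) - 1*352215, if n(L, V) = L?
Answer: -351700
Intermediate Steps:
n(515, -16*11 - 1*(-327)) - 1*352215 = 515 - 1*352215 = 515 - 352215 = -351700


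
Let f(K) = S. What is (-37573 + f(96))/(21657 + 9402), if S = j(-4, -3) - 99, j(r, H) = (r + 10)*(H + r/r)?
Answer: -37684/31059 ≈ -1.2133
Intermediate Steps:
j(r, H) = (1 + H)*(10 + r) (j(r, H) = (10 + r)*(H + 1) = (10 + r)*(1 + H) = (1 + H)*(10 + r))
S = -111 (S = (10 - 4 + 10*(-3) - 3*(-4)) - 99 = (10 - 4 - 30 + 12) - 99 = -12 - 99 = -111)
f(K) = -111
(-37573 + f(96))/(21657 + 9402) = (-37573 - 111)/(21657 + 9402) = -37684/31059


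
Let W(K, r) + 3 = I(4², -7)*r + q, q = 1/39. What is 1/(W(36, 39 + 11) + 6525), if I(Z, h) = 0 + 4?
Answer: 39/262159 ≈ 0.00014876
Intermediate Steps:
I(Z, h) = 4
q = 1/39 ≈ 0.025641
W(K, r) = -116/39 + 4*r (W(K, r) = -3 + (4*r + 1/39) = -3 + (1/39 + 4*r) = -116/39 + 4*r)
1/(W(36, 39 + 11) + 6525) = 1/((-116/39 + 4*(39 + 11)) + 6525) = 1/((-116/39 + 4*50) + 6525) = 1/((-116/39 + 200) + 6525) = 1/(7684/39 + 6525) = 1/(262159/39) = 39/262159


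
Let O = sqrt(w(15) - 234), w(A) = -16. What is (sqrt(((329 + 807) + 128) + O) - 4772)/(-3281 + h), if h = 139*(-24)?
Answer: 4772/6617 - sqrt(1264 + 5*I*sqrt(10))/6617 ≈ 0.7158 - 3.3604e-5*I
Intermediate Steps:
h = -3336
O = 5*I*sqrt(10) (O = sqrt(-16 - 234) = sqrt(-250) = 5*I*sqrt(10) ≈ 15.811*I)
(sqrt(((329 + 807) + 128) + O) - 4772)/(-3281 + h) = (sqrt(((329 + 807) + 128) + 5*I*sqrt(10)) - 4772)/(-3281 - 3336) = (sqrt((1136 + 128) + 5*I*sqrt(10)) - 4772)/(-6617) = (sqrt(1264 + 5*I*sqrt(10)) - 4772)*(-1/6617) = (-4772 + sqrt(1264 + 5*I*sqrt(10)))*(-1/6617) = 4772/6617 - sqrt(1264 + 5*I*sqrt(10))/6617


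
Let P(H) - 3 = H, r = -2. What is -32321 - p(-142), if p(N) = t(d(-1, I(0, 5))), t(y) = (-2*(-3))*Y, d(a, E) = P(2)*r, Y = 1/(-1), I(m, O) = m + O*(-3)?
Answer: -32315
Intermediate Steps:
P(H) = 3 + H
I(m, O) = m - 3*O
Y = -1
d(a, E) = -10 (d(a, E) = (3 + 2)*(-2) = 5*(-2) = -10)
t(y) = -6 (t(y) = -2*(-3)*(-1) = 6*(-1) = -6)
p(N) = -6
-32321 - p(-142) = -32321 - 1*(-6) = -32321 + 6 = -32315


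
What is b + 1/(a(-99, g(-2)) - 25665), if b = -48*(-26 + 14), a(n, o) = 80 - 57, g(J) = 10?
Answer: 14769791/25642 ≈ 576.00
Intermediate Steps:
a(n, o) = 23
b = 576 (b = -48*(-12) = 576)
b + 1/(a(-99, g(-2)) - 25665) = 576 + 1/(23 - 25665) = 576 + 1/(-25642) = 576 - 1/25642 = 14769791/25642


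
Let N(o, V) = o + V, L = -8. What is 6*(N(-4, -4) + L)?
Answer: -96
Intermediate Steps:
N(o, V) = V + o
6*(N(-4, -4) + L) = 6*((-4 - 4) - 8) = 6*(-8 - 8) = 6*(-16) = -96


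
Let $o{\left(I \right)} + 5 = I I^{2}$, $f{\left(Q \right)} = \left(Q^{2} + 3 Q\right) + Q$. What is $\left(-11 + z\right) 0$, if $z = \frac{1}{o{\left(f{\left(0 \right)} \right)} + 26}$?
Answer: $0$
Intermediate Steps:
$f{\left(Q \right)} = Q^{2} + 4 Q$
$o{\left(I \right)} = -5 + I^{3}$ ($o{\left(I \right)} = -5 + I I^{2} = -5 + I^{3}$)
$z = \frac{1}{21}$ ($z = \frac{1}{\left(-5 + \left(0 \left(4 + 0\right)\right)^{3}\right) + 26} = \frac{1}{\left(-5 + \left(0 \cdot 4\right)^{3}\right) + 26} = \frac{1}{\left(-5 + 0^{3}\right) + 26} = \frac{1}{\left(-5 + 0\right) + 26} = \frac{1}{-5 + 26} = \frac{1}{21} \approx 0.047619$)
$\left(-11 + z\right) 0 = \left(-11 + \frac{1}{21}\right) 0 = \left(- \frac{230}{21}\right) 0 = 0$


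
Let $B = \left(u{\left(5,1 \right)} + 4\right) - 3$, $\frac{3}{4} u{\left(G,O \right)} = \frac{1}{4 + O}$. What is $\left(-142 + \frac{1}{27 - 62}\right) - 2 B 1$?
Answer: $\frac{62966}{175} \approx 359.81$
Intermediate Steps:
$u{\left(G,O \right)} = \frac{4}{3 \left(4 + O\right)}$
$B = \frac{19}{15}$ ($B = \left(\frac{4}{3 \left(4 + 1\right)} + 4\right) - 3 = \left(\frac{4}{3 \cdot 5} + 4\right) - 3 = \left(\frac{4}{3} \cdot \frac{1}{5} + 4\right) - 3 = \left(\frac{4}{15} + 4\right) - 3 = \frac{64}{15} - 3 = \frac{19}{15} \approx 1.2667$)
$\left(-142 + \frac{1}{27 - 62}\right) - 2 B 1 = \left(-142 + \frac{1}{27 - 62}\right) \left(-2\right) \frac{19}{15} \cdot 1 = \left(-142 + \frac{1}{-35}\right) \left(\left(- \frac{38}{15}\right) 1\right) = \left(-142 - \frac{1}{35}\right) \left(- \frac{38}{15}\right) = \left(- \frac{4971}{35}\right) \left(- \frac{38}{15}\right) = \frac{62966}{175}$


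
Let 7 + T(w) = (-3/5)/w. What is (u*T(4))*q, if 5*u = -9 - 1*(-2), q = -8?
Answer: -2002/25 ≈ -80.080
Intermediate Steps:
T(w) = -7 - 3/(5*w) (T(w) = -7 + (-3/5)/w = -7 + (-3*⅕)/w = -7 - 3/(5*w))
u = -7/5 (u = (-9 - 1*(-2))/5 = (-9 + 2)/5 = (⅕)*(-7) = -7/5 ≈ -1.4000)
(u*T(4))*q = -7*(-7 - ⅗/4)/5*(-8) = -7*(-7 - ⅗*¼)/5*(-8) = -7*(-7 - 3/20)/5*(-8) = -7/5*(-143/20)*(-8) = (1001/100)*(-8) = -2002/25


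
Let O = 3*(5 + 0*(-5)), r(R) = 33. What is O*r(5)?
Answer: 495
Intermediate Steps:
O = 15 (O = 3*(5 + 0) = 3*5 = 15)
O*r(5) = 15*33 = 495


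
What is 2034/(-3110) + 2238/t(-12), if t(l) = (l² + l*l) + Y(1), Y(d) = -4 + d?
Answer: 212683/29545 ≈ 7.1986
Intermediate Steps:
t(l) = -3 + 2*l² (t(l) = (l² + l*l) + (-4 + 1) = (l² + l²) - 3 = 2*l² - 3 = -3 + 2*l²)
2034/(-3110) + 2238/t(-12) = 2034/(-3110) + 2238/(-3 + 2*(-12)²) = 2034*(-1/3110) + 2238/(-3 + 2*144) = -1017/1555 + 2238/(-3 + 288) = -1017/1555 + 2238/285 = -1017/1555 + 2238*(1/285) = -1017/1555 + 746/95 = 212683/29545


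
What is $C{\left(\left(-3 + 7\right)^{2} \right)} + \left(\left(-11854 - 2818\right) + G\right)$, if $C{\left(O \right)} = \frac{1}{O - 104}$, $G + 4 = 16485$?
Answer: $\frac{159191}{88} \approx 1809.0$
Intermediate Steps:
$G = 16481$ ($G = -4 + 16485 = 16481$)
$C{\left(O \right)} = \frac{1}{-104 + O}$
$C{\left(\left(-3 + 7\right)^{2} \right)} + \left(\left(-11854 - 2818\right) + G\right) = \frac{1}{-104 + \left(-3 + 7\right)^{2}} + \left(\left(-11854 - 2818\right) + 16481\right) = \frac{1}{-104 + 4^{2}} + \left(-14672 + 16481\right) = \frac{1}{-104 + 16} + 1809 = \frac{1}{-88} + 1809 = - \frac{1}{88} + 1809 = \frac{159191}{88}$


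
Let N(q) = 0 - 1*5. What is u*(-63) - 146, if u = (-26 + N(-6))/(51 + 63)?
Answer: -4897/38 ≈ -128.87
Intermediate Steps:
N(q) = -5 (N(q) = 0 - 5 = -5)
u = -31/114 (u = (-26 - 5)/(51 + 63) = -31/114 ≈ -0.27193)
u*(-63) - 146 = -31/114*(-63) - 146 = 651/38 - 146 = -4897/38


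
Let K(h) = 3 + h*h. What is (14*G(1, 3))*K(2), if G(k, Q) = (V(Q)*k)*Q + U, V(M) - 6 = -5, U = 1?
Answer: 392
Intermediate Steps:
V(M) = 1 (V(M) = 6 - 5 = 1)
K(h) = 3 + h²
G(k, Q) = 1 + Q*k (G(k, Q) = (1*k)*Q + 1 = k*Q + 1 = Q*k + 1 = 1 + Q*k)
(14*G(1, 3))*K(2) = (14*(1 + 3*1))*(3 + 2²) = (14*(1 + 3))*(3 + 4) = (14*4)*7 = 56*7 = 392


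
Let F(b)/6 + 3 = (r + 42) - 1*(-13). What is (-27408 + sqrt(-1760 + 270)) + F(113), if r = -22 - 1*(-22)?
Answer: -27096 + I*sqrt(1490) ≈ -27096.0 + 38.601*I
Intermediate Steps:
r = 0 (r = -22 + 22 = 0)
F(b) = 312 (F(b) = -18 + 6*((0 + 42) - 1*(-13)) = -18 + 6*(42 + 13) = -18 + 6*55 = -18 + 330 = 312)
(-27408 + sqrt(-1760 + 270)) + F(113) = (-27408 + sqrt(-1760 + 270)) + 312 = (-27408 + sqrt(-1490)) + 312 = (-27408 + I*sqrt(1490)) + 312 = -27096 + I*sqrt(1490)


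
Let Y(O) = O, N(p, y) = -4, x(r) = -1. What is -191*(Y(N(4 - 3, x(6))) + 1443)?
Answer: -274849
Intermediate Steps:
-191*(Y(N(4 - 3, x(6))) + 1443) = -191*(-4 + 1443) = -191*1439 = -274849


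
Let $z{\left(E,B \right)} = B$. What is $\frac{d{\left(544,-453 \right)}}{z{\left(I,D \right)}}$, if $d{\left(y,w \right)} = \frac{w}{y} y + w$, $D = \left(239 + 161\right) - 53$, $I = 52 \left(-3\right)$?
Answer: $- \frac{906}{347} \approx -2.611$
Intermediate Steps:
$I = -156$
$D = 347$ ($D = 400 - 53 = 347$)
$d{\left(y,w \right)} = 2 w$ ($d{\left(y,w \right)} = w + w = 2 w$)
$\frac{d{\left(544,-453 \right)}}{z{\left(I,D \right)}} = \frac{2 \left(-453\right)}{347} = \left(-906\right) \frac{1}{347} = - \frac{906}{347}$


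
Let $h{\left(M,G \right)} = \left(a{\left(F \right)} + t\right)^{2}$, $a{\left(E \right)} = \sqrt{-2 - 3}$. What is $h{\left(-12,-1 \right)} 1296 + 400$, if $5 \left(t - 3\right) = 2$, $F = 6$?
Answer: $\frac{222544}{25} + \frac{44064 i \sqrt{5}}{5} \approx 8901.8 + 19706.0 i$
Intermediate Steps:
$t = \frac{17}{5}$ ($t = 3 + \frac{1}{5} \cdot 2 = 3 + \frac{2}{5} = \frac{17}{5} \approx 3.4$)
$a{\left(E \right)} = i \sqrt{5}$ ($a{\left(E \right)} = \sqrt{-5} = i \sqrt{5}$)
$h{\left(M,G \right)} = \left(\frac{17}{5} + i \sqrt{5}\right)^{2}$ ($h{\left(M,G \right)} = \left(i \sqrt{5} + \frac{17}{5}\right)^{2} = \left(\frac{17}{5} + i \sqrt{5}\right)^{2}$)
$h{\left(-12,-1 \right)} 1296 + 400 = \left(\frac{164}{25} + \frac{34 i \sqrt{5}}{5}\right) 1296 + 400 = \left(\frac{212544}{25} + \frac{44064 i \sqrt{5}}{5}\right) + 400 = \frac{222544}{25} + \frac{44064 i \sqrt{5}}{5}$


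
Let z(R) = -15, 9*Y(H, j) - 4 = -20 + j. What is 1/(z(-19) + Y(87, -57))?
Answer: -9/208 ≈ -0.043269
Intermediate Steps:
Y(H, j) = -16/9 + j/9 (Y(H, j) = 4/9 + (-20 + j)/9 = 4/9 + (-20/9 + j/9) = -16/9 + j/9)
1/(z(-19) + Y(87, -57)) = 1/(-15 + (-16/9 + (1/9)*(-57))) = 1/(-15 + (-16/9 - 19/3)) = 1/(-15 - 73/9) = 1/(-208/9) = -9/208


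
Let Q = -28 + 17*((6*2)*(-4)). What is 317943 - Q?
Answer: 318787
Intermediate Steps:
Q = -844 (Q = -28 + 17*(12*(-4)) = -28 + 17*(-48) = -28 - 816 = -844)
317943 - Q = 317943 - 1*(-844) = 317943 + 844 = 318787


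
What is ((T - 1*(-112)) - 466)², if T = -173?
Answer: 277729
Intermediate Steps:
((T - 1*(-112)) - 466)² = ((-173 - 1*(-112)) - 466)² = ((-173 + 112) - 466)² = (-61 - 466)² = (-527)² = 277729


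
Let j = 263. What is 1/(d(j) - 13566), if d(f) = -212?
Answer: -1/13778 ≈ -7.2579e-5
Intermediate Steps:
1/(d(j) - 13566) = 1/(-212 - 13566) = 1/(-13778) = -1/13778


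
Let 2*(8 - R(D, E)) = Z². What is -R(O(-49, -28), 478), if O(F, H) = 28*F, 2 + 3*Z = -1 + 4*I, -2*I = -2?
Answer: -143/18 ≈ -7.9444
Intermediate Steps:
I = 1 (I = -½*(-2) = 1)
Z = ⅓ (Z = -⅔ + (-1 + 4*1)/3 = -⅔ + (-1 + 4)/3 = -⅔ + (⅓)*3 = -⅔ + 1 = ⅓ ≈ 0.33333)
R(D, E) = 143/18 (R(D, E) = 8 - (⅓)²/2 = 8 - ½*⅑ = 8 - 1/18 = 143/18)
-R(O(-49, -28), 478) = -1*143/18 = -143/18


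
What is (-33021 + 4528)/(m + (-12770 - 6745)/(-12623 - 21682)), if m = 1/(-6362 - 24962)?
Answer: -2041181192084/40750237 ≈ -50090.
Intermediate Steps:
m = -1/31324 (m = 1/(-31324) = -1/31324 ≈ -3.1924e-5)
(-33021 + 4528)/(m + (-12770 - 6745)/(-12623 - 21682)) = (-33021 + 4528)/(-1/31324 + (-12770 - 6745)/(-12623 - 21682)) = -28493/(-1/31324 - 19515/(-34305)) = -28493/(-1/31324 - 19515*(-1/34305)) = -28493/(-1/31324 + 1301/2287) = -28493/40750237/71637988 = -28493*71637988/40750237 = -2041181192084/40750237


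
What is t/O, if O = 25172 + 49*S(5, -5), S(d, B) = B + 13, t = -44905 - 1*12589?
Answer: -28747/12782 ≈ -2.2490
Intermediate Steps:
t = -57494 (t = -44905 - 12589 = -57494)
S(d, B) = 13 + B
O = 25564 (O = 25172 + 49*(13 - 5) = 25172 + 49*8 = 25172 + 392 = 25564)
t/O = -57494/25564 = -57494*1/25564 = -28747/12782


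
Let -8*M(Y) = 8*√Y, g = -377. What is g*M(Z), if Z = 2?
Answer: 377*√2 ≈ 533.16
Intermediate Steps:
M(Y) = -√Y
g*M(Z) = -(-377)*√2 = 377*√2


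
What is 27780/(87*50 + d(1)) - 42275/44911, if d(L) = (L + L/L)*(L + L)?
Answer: 531781115/97771247 ≈ 5.4390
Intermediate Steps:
d(L) = 2*L*(1 + L) (d(L) = (L + 1)*(2*L) = (1 + L)*(2*L) = 2*L*(1 + L))
27780/(87*50 + d(1)) - 42275/44911 = 27780/(87*50 + 2*1*(1 + 1)) - 42275/44911 = 27780/(4350 + 2*1*2) - 42275*1/44911 = 27780/(4350 + 4) - 42275/44911 = 27780/4354 - 42275/44911 = 27780*(1/4354) - 42275/44911 = 13890/2177 - 42275/44911 = 531781115/97771247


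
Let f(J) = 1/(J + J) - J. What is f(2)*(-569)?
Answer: 3983/4 ≈ 995.75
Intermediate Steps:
f(J) = 1/(2*J) - J
f(2)*(-569) = ((1/2)/2 - 1*2)*(-569) = ((1/2)*(1/2) - 2)*(-569) = (1/4 - 2)*(-569) = -7/4*(-569) = 3983/4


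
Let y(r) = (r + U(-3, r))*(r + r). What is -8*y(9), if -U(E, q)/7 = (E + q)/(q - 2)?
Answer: -432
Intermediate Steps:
U(E, q) = -7*(E + q)/(-2 + q) (U(E, q) = -7*(E + q)/(q - 2) = -7*(E + q)/(-2 + q))
y(r) = 2*r*(r + 7*(3 - r)/(-2 + r)) (y(r) = (r + 7*(-1*(-3) - r)/(-2 + r))*(r + r) = (r + 7*(3 - r)/(-2 + r))*(2*r) = 2*r*(r + 7*(3 - r)/(-2 + r)))
-8*y(9) = -16*9*(21 + 9² - 9*9)/(-2 + 9) = -16*9*(21 + 81 - 81)/7 = -16*9*21/7 = -8*54 = -432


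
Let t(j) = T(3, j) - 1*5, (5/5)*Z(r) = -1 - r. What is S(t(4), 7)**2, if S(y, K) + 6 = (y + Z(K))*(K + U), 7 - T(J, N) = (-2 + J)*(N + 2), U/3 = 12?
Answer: 272484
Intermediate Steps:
U = 36 (U = 3*12 = 36)
Z(r) = -1 - r
T(J, N) = 7 - (-2 + J)*(2 + N) (T(J, N) = 7 - (-2 + J)*(N + 2) = 7 - (-2 + J)*(2 + N))
t(j) = -j (t(j) = (11 - 2*3 + 2*j - 1*3*j) - 1*5 = (11 - 6 + 2*j - 3*j) - 5 = (5 - j) - 5 = -j)
S(y, K) = -6 + (36 + K)*(-1 + y - K) (S(y, K) = -6 + (y + (-1 - K))*(K + 36) = -6 + (-1 + y - K)*(36 + K) = -6 + (36 + K)*(-1 + y - K))
S(t(4), 7)**2 = (-42 - 1*7**2 - 37*7 + 36*(-1*4) + 7*(-1*4))**2 = (-42 - 1*49 - 259 + 36*(-4) + 7*(-4))**2 = (-42 - 49 - 259 - 144 - 28)**2 = (-522)**2 = 272484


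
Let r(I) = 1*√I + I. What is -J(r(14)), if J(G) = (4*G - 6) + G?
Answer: -64 - 5*√14 ≈ -82.708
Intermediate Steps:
r(I) = I + √I (r(I) = √I + I = I + √I)
J(G) = -6 + 5*G (J(G) = (-6 + 4*G) + G = -6 + 5*G)
-J(r(14)) = -(-6 + 5*(14 + √14)) = -(-6 + (70 + 5*√14)) = -(64 + 5*√14) = -64 - 5*√14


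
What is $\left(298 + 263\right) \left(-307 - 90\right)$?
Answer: $-222717$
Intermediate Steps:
$\left(298 + 263\right) \left(-307 - 90\right) = 561 \left(-397\right) = -222717$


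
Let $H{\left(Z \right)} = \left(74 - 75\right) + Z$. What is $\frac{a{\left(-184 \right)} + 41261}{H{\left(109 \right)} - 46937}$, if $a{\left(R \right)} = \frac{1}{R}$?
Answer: $- \frac{7592023}{8616536} \approx -0.8811$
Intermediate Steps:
$H{\left(Z \right)} = -1 + Z$
$\frac{a{\left(-184 \right)} + 41261}{H{\left(109 \right)} - 46937} = \frac{\frac{1}{-184} + 41261}{\left(-1 + 109\right) - 46937} = \frac{- \frac{1}{184} + 41261}{108 - 46937} = \frac{7592023}{184 \left(-46829\right)} = \frac{7592023}{184} \left(- \frac{1}{46829}\right) = - \frac{7592023}{8616536}$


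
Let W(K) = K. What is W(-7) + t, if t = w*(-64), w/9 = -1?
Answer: 569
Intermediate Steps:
w = -9 (w = 9*(-1) = -9)
t = 576 (t = -9*(-64) = 576)
W(-7) + t = -7 + 576 = 569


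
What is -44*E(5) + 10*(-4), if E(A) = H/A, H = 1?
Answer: -244/5 ≈ -48.800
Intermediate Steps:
E(A) = 1/A
-44*E(5) + 10*(-4) = -44/5 + 10*(-4) = -44*⅕ - 40 = -44/5 - 40 = -244/5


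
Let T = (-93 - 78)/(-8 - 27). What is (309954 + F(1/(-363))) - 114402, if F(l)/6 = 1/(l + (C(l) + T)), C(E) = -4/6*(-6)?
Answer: 11034841923/56429 ≈ 1.9555e+5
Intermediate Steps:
C(E) = 4 (C(E) = -4*⅙*(-6) = -⅔*(-6) = 4)
T = 171/35 (T = -171/(-35) = -171*(-1/35) = 171/35 ≈ 4.8857)
F(l) = 6/(311/35 + l) (F(l) = 6/(l + (4 + 171/35)) = 6/(l + 311/35) = 6/(311/35 + l))
(309954 + F(1/(-363))) - 114402 = (309954 + 210/(311 + 35/(-363))) - 114402 = (309954 + 210/(311 + 35*(-1/363))) - 114402 = (309954 + 210/(311 - 35/363)) - 114402 = (309954 + 210/(112858/363)) - 114402 = (309954 + 210*(363/112858)) - 114402 = (309954 + 38115/56429) - 114402 = 17490432381/56429 - 114402 = 11034841923/56429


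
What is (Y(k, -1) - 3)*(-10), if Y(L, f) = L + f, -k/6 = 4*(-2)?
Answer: -440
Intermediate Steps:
k = 48 (k = -24*(-2) = -6*(-8) = 48)
(Y(k, -1) - 3)*(-10) = ((48 - 1) - 3)*(-10) = (47 - 3)*(-10) = 44*(-10) = -440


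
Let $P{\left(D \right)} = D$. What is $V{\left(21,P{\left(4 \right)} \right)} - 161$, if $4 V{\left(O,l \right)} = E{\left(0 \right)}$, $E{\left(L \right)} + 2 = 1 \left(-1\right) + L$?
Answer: $- \frac{647}{4} \approx -161.75$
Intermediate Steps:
$E{\left(L \right)} = -3 + L$ ($E{\left(L \right)} = -2 + \left(1 \left(-1\right) + L\right) = -2 + \left(-1 + L\right) = -3 + L$)
$V{\left(O,l \right)} = - \frac{3}{4}$ ($V{\left(O,l \right)} = \frac{-3 + 0}{4} = \frac{1}{4} \left(-3\right) = - \frac{3}{4}$)
$V{\left(21,P{\left(4 \right)} \right)} - 161 = - \frac{3}{4} - 161 = - \frac{647}{4}$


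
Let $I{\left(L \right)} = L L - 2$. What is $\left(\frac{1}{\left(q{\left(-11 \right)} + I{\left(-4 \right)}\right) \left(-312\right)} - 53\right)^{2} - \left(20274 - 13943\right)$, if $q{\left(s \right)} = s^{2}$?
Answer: $- \frac{6248356012079}{1774094400} \approx -3522.0$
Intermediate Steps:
$I{\left(L \right)} = -2 + L^{2}$ ($I{\left(L \right)} = L^{2} - 2 = -2 + L^{2}$)
$\left(\frac{1}{\left(q{\left(-11 \right)} + I{\left(-4 \right)}\right) \left(-312\right)} - 53\right)^{2} - \left(20274 - 13943\right) = \left(\frac{1}{\left(\left(-11\right)^{2} - \left(2 - \left(-4\right)^{2}\right)\right) \left(-312\right)} - 53\right)^{2} - \left(20274 - 13943\right) = \left(\frac{1}{121 + \left(-2 + 16\right)} \left(- \frac{1}{312}\right) - 53\right)^{2} - \left(20274 - 13943\right) = \left(\frac{1}{121 + 14} \left(- \frac{1}{312}\right) - 53\right)^{2} - 6331 = \left(\frac{1}{135} \left(- \frac{1}{312}\right) - 53\right)^{2} - 6331 = \left(- \frac{1}{42120} - 53\right)^{2} - 6331 = \left(- \frac{2232361}{42120}\right)^{2} - 6331 = \frac{4983435634321}{1774094400} - 6331 = - \frac{6248356012079}{1774094400}$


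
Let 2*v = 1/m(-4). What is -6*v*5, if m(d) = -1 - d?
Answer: -5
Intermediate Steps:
v = ⅙ (v = 1/(2*(-1 - 1*(-4))) = 1/(2*(-1 + 4)) = (½)/3 = (½)*(⅓) = ⅙ ≈ 0.16667)
-6*v*5 = -6*⅙*5 = -1*5 = -5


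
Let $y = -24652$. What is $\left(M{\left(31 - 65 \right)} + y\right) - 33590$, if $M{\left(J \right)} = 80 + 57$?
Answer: $-58105$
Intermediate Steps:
$M{\left(J \right)} = 137$
$\left(M{\left(31 - 65 \right)} + y\right) - 33590 = \left(137 - 24652\right) - 33590 = -24515 - 33590 = -58105$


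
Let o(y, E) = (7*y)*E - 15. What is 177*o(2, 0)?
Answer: -2655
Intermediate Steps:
o(y, E) = -15 + 7*E*y (o(y, E) = 7*E*y - 15 = -15 + 7*E*y)
177*o(2, 0) = 177*(-15 + 7*0*2) = 177*(-15 + 0) = 177*(-15) = -2655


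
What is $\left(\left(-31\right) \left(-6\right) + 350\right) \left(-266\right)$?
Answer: $-142576$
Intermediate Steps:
$\left(\left(-31\right) \left(-6\right) + 350\right) \left(-266\right) = \left(186 + 350\right) \left(-266\right) = 536 \left(-266\right) = -142576$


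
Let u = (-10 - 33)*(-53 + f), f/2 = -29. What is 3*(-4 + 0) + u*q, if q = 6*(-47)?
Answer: -1345998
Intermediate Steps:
f = -58 (f = 2*(-29) = -58)
q = -282
u = 4773 (u = (-10 - 33)*(-53 - 58) = -43*(-111) = 4773)
3*(-4 + 0) + u*q = 3*(-4 + 0) + 4773*(-282) = 3*(-4) - 1345986 = -12 - 1345986 = -1345998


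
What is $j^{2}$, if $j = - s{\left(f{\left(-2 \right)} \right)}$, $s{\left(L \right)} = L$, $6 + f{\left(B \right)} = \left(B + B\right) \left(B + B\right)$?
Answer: $100$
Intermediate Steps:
$f{\left(B \right)} = -6 + 4 B^{2}$ ($f{\left(B \right)} = -6 + \left(B + B\right) \left(B + B\right) = -6 + 2 B 2 B = -6 + 4 B^{2}$)
$j = -10$ ($j = - (-6 + 4 \left(-2\right)^{2}) = - (-6 + 4 \cdot 4) = - (-6 + 16) = \left(-1\right) 10 = -10$)
$j^{2} = \left(-10\right)^{2} = 100$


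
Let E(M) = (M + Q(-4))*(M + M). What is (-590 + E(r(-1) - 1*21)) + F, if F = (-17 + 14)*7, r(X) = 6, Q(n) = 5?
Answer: -311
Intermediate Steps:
E(M) = 2*M*(5 + M) (E(M) = (M + 5)*(M + M) = (5 + M)*(2*M) = 2*M*(5 + M))
F = -21 (F = -3*7 = -21)
(-590 + E(r(-1) - 1*21)) + F = (-590 + 2*(6 - 1*21)*(5 + (6 - 1*21))) - 21 = (-590 + 2*(6 - 21)*(5 + (6 - 21))) - 21 = (-590 + 2*(-15)*(5 - 15)) - 21 = (-590 + 2*(-15)*(-10)) - 21 = (-590 + 300) - 21 = -290 - 21 = -311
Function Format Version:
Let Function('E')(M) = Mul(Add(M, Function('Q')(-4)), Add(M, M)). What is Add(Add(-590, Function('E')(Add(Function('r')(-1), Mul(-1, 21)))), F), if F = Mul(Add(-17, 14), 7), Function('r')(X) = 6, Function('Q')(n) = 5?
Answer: -311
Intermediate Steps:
Function('E')(M) = Mul(2, M, Add(5, M)) (Function('E')(M) = Mul(Add(M, 5), Add(M, M)) = Mul(Add(5, M), Mul(2, M)) = Mul(2, M, Add(5, M)))
F = -21 (F = Mul(-3, 7) = -21)
Add(Add(-590, Function('E')(Add(Function('r')(-1), Mul(-1, 21)))), F) = Add(Add(-590, Mul(2, Add(6, Mul(-1, 21)), Add(5, Add(6, Mul(-1, 21))))), -21) = Add(Add(-590, Mul(2, Add(6, -21), Add(5, Add(6, -21)))), -21) = Add(Add(-590, Mul(2, -15, Add(5, -15))), -21) = Add(Add(-590, Mul(2, -15, -10)), -21) = Add(Add(-590, 300), -21) = Add(-290, -21) = -311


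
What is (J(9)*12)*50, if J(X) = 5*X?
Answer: 27000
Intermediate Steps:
(J(9)*12)*50 = ((5*9)*12)*50 = (45*12)*50 = 540*50 = 27000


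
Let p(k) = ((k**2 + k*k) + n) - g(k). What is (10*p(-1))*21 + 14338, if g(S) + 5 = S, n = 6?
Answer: 17278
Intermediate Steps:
g(S) = -5 + S
p(k) = 11 - k + 2*k**2 (p(k) = ((k**2 + k*k) + 6) - (-5 + k) = ((k**2 + k**2) + 6) + (5 - k) = (2*k**2 + 6) + (5 - k) = (6 + 2*k**2) + (5 - k) = 11 - k + 2*k**2)
(10*p(-1))*21 + 14338 = (10*(11 - 1*(-1) + 2*(-1)**2))*21 + 14338 = (10*(11 + 1 + 2*1))*21 + 14338 = (10*(11 + 1 + 2))*21 + 14338 = (10*14)*21 + 14338 = 140*21 + 14338 = 2940 + 14338 = 17278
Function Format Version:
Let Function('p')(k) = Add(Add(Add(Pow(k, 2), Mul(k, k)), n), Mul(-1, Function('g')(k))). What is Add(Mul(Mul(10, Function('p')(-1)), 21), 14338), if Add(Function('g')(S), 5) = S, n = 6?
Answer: 17278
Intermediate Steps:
Function('g')(S) = Add(-5, S)
Function('p')(k) = Add(11, Mul(-1, k), Mul(2, Pow(k, 2))) (Function('p')(k) = Add(Add(Add(Pow(k, 2), Mul(k, k)), 6), Mul(-1, Add(-5, k))) = Add(Add(Add(Pow(k, 2), Pow(k, 2)), 6), Add(5, Mul(-1, k))) = Add(Add(Mul(2, Pow(k, 2)), 6), Add(5, Mul(-1, k))) = Add(Add(6, Mul(2, Pow(k, 2))), Add(5, Mul(-1, k))) = Add(11, Mul(-1, k), Mul(2, Pow(k, 2))))
Add(Mul(Mul(10, Function('p')(-1)), 21), 14338) = Add(Mul(Mul(10, Add(11, Mul(-1, -1), Mul(2, Pow(-1, 2)))), 21), 14338) = Add(Mul(Mul(10, Add(11, 1, Mul(2, 1))), 21), 14338) = Add(Mul(Mul(10, Add(11, 1, 2)), 21), 14338) = Add(Mul(Mul(10, 14), 21), 14338) = Add(Mul(140, 21), 14338) = Add(2940, 14338) = 17278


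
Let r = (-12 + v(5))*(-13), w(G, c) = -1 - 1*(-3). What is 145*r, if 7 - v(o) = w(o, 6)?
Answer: 13195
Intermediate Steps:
w(G, c) = 2 (w(G, c) = -1 + 3 = 2)
v(o) = 5 (v(o) = 7 - 1*2 = 7 - 2 = 5)
r = 91 (r = (-12 + 5)*(-13) = -7*(-13) = 91)
145*r = 145*91 = 13195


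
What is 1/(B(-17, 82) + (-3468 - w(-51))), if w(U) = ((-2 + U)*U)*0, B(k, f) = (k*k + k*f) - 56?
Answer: -1/4629 ≈ -0.00021603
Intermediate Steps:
B(k, f) = -56 + k² + f*k (B(k, f) = (k² + f*k) - 56 = -56 + k² + f*k)
w(U) = 0 (w(U) = (U*(-2 + U))*0 = 0)
1/(B(-17, 82) + (-3468 - w(-51))) = 1/((-56 + (-17)² + 82*(-17)) + (-3468 - 1*0)) = 1/((-56 + 289 - 1394) + (-3468 + 0)) = 1/(-1161 - 3468) = 1/(-4629) = -1/4629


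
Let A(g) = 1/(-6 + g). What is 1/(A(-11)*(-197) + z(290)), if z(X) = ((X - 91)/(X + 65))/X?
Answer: 1750150/20284533 ≈ 0.086280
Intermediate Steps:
z(X) = (-91 + X)/(X*(65 + X)) (z(X) = ((-91 + X)/(65 + X))/X = (-91 + X)/(X*(65 + X)))
1/(A(-11)*(-197) + z(290)) = 1/(-197/(-6 - 11) + (-91 + 290)/(290*(65 + 290))) = 1/(-197/(-17) + (1/290)*199/355) = 1/(-1/17*(-197) + (1/290)*(1/355)*199) = 1/(197/17 + 199/102950) = 1/(20284533/1750150) = 1750150/20284533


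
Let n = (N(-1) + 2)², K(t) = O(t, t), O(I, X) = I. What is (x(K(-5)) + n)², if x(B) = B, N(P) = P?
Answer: 16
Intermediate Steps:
K(t) = t
n = 1 (n = (-1 + 2)² = 1² = 1)
(x(K(-5)) + n)² = (-5 + 1)² = (-4)² = 16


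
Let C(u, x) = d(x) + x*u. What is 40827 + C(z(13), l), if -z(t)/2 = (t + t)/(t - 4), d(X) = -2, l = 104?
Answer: 362017/9 ≈ 40224.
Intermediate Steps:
z(t) = -4*t/(-4 + t) (z(t) = -2*(t + t)/(t - 4) = -2*2*t/(-4 + t) = -4*t/(-4 + t))
C(u, x) = -2 + u*x (C(u, x) = -2 + x*u = -2 + u*x)
40827 + C(z(13), l) = 40827 + (-2 - 4*13/(-4 + 13)*104) = 40827 + (-2 - 4*13/9*104) = 40827 + (-2 - 4*13*⅑*104) = 40827 + (-2 - 52/9*104) = 40827 + (-2 - 5408/9) = 40827 - 5426/9 = 362017/9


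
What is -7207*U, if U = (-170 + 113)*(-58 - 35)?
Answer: -38204307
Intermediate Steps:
U = 5301 (U = -57*(-93) = 5301)
-7207*U = -7207*5301 = -38204307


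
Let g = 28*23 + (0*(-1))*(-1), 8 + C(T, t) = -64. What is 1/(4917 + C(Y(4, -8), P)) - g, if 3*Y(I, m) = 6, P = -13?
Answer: -3120179/4845 ≈ -644.00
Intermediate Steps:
Y(I, m) = 2 (Y(I, m) = (⅓)*6 = 2)
C(T, t) = -72 (C(T, t) = -8 - 64 = -72)
g = 644 (g = 644 + 0*(-1) = 644 + 0 = 644)
1/(4917 + C(Y(4, -8), P)) - g = 1/(4917 - 72) - 1*644 = 1/4845 - 644 = -3120179/4845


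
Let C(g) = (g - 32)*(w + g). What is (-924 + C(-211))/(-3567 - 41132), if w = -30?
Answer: -57639/44699 ≈ -1.2895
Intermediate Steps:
C(g) = (-32 + g)*(-30 + g) (C(g) = (g - 32)*(-30 + g) = (-32 + g)*(-30 + g))
(-924 + C(-211))/(-3567 - 41132) = (-924 + (960 + (-211)² - 62*(-211)))/(-3567 - 41132) = (-924 + (960 + 44521 + 13082))/(-44699) = (-924 + 58563)*(-1/44699) = 57639*(-1/44699) = -57639/44699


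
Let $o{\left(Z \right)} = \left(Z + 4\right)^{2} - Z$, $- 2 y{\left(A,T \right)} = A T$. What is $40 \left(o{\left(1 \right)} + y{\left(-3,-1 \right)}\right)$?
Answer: $900$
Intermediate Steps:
$y{\left(A,T \right)} = - \frac{A T}{2}$
$o{\left(Z \right)} = \left(4 + Z\right)^{2} - Z$
$40 \left(o{\left(1 \right)} + y{\left(-3,-1 \right)}\right) = 40 \left(\left(\left(4 + 1\right)^{2} - 1\right) - \left(- \frac{3}{2}\right) \left(-1\right)\right) = 40 \left(\left(5^{2} - 1\right) - \frac{3}{2}\right) = 40 \left(\left(25 - 1\right) - \frac{3}{2}\right) = 40 \left(24 - \frac{3}{2}\right) = 40 \cdot \frac{45}{2} = 900$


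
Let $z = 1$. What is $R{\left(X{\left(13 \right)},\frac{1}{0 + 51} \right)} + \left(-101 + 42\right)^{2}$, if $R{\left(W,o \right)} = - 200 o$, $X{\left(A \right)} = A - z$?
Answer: $\frac{177331}{51} \approx 3477.1$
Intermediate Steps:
$X{\left(A \right)} = -1 + A$ ($X{\left(A \right)} = A - 1 = -1 + A$)
$R{\left(X{\left(13 \right)},\frac{1}{0 + 51} \right)} + \left(-101 + 42\right)^{2} = - \frac{200}{0 + 51} + \left(-101 + 42\right)^{2} = - \frac{200}{51} + \left(-59\right)^{2} = \left(-200\right) \frac{1}{51} + 3481 = - \frac{200}{51} + 3481 = \frac{177331}{51}$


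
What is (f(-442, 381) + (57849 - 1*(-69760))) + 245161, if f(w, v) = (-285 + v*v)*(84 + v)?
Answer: 67740110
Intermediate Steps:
f(w, v) = (-285 + v**2)*(84 + v)
(f(-442, 381) + (57849 - 1*(-69760))) + 245161 = ((-23940 + 381**3 - 285*381 + 84*381**2) + (57849 - 1*(-69760))) + 245161 = ((-23940 + 55306341 - 108585 + 84*145161) + (57849 + 69760)) + 245161 = ((-23940 + 55306341 - 108585 + 12193524) + 127609) + 245161 = (67367340 + 127609) + 245161 = 67494949 + 245161 = 67740110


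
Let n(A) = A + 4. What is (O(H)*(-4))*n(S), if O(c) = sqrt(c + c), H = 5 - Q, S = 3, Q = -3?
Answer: -112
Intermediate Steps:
H = 8 (H = 5 - 1*(-3) = 5 + 3 = 8)
O(c) = sqrt(2)*sqrt(c) (O(c) = sqrt(2*c) = sqrt(2)*sqrt(c))
n(A) = 4 + A
(O(H)*(-4))*n(S) = ((sqrt(2)*sqrt(8))*(-4))*(4 + 3) = ((sqrt(2)*(2*sqrt(2)))*(-4))*7 = (4*(-4))*7 = -16*7 = -112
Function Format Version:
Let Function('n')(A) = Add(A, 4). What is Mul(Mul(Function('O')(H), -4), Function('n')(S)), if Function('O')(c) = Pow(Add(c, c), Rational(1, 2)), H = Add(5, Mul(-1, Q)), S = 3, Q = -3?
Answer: -112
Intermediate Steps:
H = 8 (H = Add(5, Mul(-1, -3)) = Add(5, 3) = 8)
Function('O')(c) = Mul(Pow(2, Rational(1, 2)), Pow(c, Rational(1, 2))) (Function('O')(c) = Pow(Mul(2, c), Rational(1, 2)) = Mul(Pow(2, Rational(1, 2)), Pow(c, Rational(1, 2))))
Function('n')(A) = Add(4, A)
Mul(Mul(Function('O')(H), -4), Function('n')(S)) = Mul(Mul(Mul(Pow(2, Rational(1, 2)), Pow(8, Rational(1, 2))), -4), Add(4, 3)) = Mul(Mul(Mul(Pow(2, Rational(1, 2)), Mul(2, Pow(2, Rational(1, 2)))), -4), 7) = Mul(Mul(4, -4), 7) = Mul(-16, 7) = -112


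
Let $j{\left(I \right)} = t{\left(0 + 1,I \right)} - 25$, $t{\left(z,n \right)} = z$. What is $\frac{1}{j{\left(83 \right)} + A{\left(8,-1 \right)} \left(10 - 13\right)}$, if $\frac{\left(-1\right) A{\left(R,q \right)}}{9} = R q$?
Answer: $- \frac{1}{240} \approx -0.0041667$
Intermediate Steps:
$A{\left(R,q \right)} = - 9 R q$
$j{\left(I \right)} = -24$ ($j{\left(I \right)} = \left(0 + 1\right) - 25 = 1 - 25 = -24$)
$\frac{1}{j{\left(83 \right)} + A{\left(8,-1 \right)} \left(10 - 13\right)} = \frac{1}{-24 + \left(-9\right) 8 \left(-1\right) \left(10 - 13\right)} = \frac{1}{-24 + 72 \left(-3\right)} = \frac{1}{-24 - 216} = \frac{1}{-240} = - \frac{1}{240}$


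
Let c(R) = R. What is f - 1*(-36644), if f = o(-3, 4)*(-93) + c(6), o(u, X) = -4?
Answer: 37022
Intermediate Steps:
f = 378 (f = -4*(-93) + 6 = 372 + 6 = 378)
f - 1*(-36644) = 378 - 1*(-36644) = 378 + 36644 = 37022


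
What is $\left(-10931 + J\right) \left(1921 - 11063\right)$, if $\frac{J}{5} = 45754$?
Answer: $-1991484138$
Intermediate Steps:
$J = 228770$ ($J = 5 \cdot 45754 = 228770$)
$\left(-10931 + J\right) \left(1921 - 11063\right) = \left(-10931 + 228770\right) \left(1921 - 11063\right) = 217839 \left(-9142\right) = -1991484138$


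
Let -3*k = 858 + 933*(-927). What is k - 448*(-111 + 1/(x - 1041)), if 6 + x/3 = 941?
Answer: 21277541/63 ≈ 3.3774e+5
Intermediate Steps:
k = 288011 (k = -(858 + 933*(-927))/3 = -(858 - 864891)/3 = -⅓*(-864033) = 288011)
x = 2805 (x = -18 + 3*941 = -18 + 2823 = 2805)
k - 448*(-111 + 1/(x - 1041)) = 288011 - 448*(-111 + 1/(2805 - 1041)) = 288011 - 448*(-111 + 1/1764) = 288011 - 448*(-195803)/1764 = 288011 - 1*(-3132848/63) = 288011 + 3132848/63 = 21277541/63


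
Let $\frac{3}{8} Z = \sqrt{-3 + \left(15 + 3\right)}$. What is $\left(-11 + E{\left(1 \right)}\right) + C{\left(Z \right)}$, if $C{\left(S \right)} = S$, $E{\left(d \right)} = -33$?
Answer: $-44 + \frac{8 \sqrt{15}}{3} \approx -33.672$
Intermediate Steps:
$Z = \frac{8 \sqrt{15}}{3}$ ($Z = \frac{8 \sqrt{-3 + \left(15 + 3\right)}}{3} = \frac{8 \sqrt{-3 + 18}}{3} = \frac{8 \sqrt{15}}{3} \approx 10.328$)
$\left(-11 + E{\left(1 \right)}\right) + C{\left(Z \right)} = \left(-11 - 33\right) + \frac{8 \sqrt{15}}{3} = -44 + \frac{8 \sqrt{15}}{3}$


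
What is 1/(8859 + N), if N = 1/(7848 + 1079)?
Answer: 8927/79084294 ≈ 0.00011288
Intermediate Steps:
N = 1/8927 ≈ 0.00011202
1/(8859 + N) = 1/(8859 + 1/8927) = 1/(79084294/8927) = 8927/79084294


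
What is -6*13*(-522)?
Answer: 40716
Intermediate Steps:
-6*13*(-522) = -78*(-522) = 40716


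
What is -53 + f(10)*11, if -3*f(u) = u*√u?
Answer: -53 - 110*√10/3 ≈ -168.95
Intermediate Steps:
f(u) = -u^(3/2)/3 (f(u) = -u*√u/3 = -u^(3/2)/3)
-53 + f(10)*11 = -53 - 10*√10/3*11 = -53 - 110*√10/3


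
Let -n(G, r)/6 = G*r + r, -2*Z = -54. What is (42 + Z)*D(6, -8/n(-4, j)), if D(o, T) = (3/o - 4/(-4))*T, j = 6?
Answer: -23/3 ≈ -7.6667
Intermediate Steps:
Z = 27 (Z = -½*(-54) = 27)
n(G, r) = -6*r - 6*G*r (n(G, r) = -6*(G*r + r) = -6*(r + G*r) = -6*r - 6*G*r)
D(o, T) = T*(1 + 3/o) (D(o, T) = (3/o - 4*(-¼))*T = (3/o + 1)*T = (1 + 3/o)*T = T*(1 + 3/o))
(42 + Z)*D(6, -8/n(-4, j)) = (42 + 27)*(-8*(-1/(36*(1 - 4)))*(3 + 6)/6) = 69*(-8/((-6*6*(-3)))*(⅙)*9) = 69*(-8/108*(⅙)*9) = 69*(-8*1/108*(⅙)*9) = 69*(-2/27*⅙*9) = 69*(-⅑) = -23/3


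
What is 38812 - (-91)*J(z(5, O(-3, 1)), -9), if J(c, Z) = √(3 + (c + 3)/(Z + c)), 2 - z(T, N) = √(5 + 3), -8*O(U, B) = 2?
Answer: 38812 + 182*√(4 + 2*√2)/√(7 + 2*√2) ≈ 38964.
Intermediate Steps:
O(U, B) = -¼ (O(U, B) = -⅛*2 = -¼)
z(T, N) = 2 - 2*√2 (z(T, N) = 2 - √(5 + 3) = 2 - √8 = 2 - 2*√2)
J(c, Z) = √(3 + (3 + c)/(Z + c))
38812 - (-91)*J(z(5, O(-3, 1)), -9) = 38812 - (-91)*√((3 + 3*(-9) + 4*(2 - 2*√2))/(-9 + (2 - 2*√2))) = 38812 - (-91)*√((3 - 27 + (8 - 8*√2))/(-7 - 2*√2)) = 38812 - (-91)*√((-16 - 8*√2)/(-7 - 2*√2)) = 38812 - (-91)*√(-1/(-7 - 2*√2))*√(16 + 8*√2) = 38812 + 91*√(-1/(-7 - 2*√2))*√(16 + 8*√2)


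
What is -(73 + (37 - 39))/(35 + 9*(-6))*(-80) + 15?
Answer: -5395/19 ≈ -283.95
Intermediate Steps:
-(73 + (37 - 39))/(35 + 9*(-6))*(-80) + 15 = -(73 - 2)/(35 - 54)*(-80) + 15 = -71/(-19)*(-80) + 15 = -71*(-1)/19*(-80) + 15 = -1*(-71/19)*(-80) + 15 = (71/19)*(-80) + 15 = -5680/19 + 15 = -5395/19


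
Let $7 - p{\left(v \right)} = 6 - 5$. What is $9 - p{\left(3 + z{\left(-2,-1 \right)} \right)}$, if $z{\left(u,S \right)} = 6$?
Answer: $3$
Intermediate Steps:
$p{\left(v \right)} = 6$ ($p{\left(v \right)} = 7 - \left(6 - 5\right) = 7 - 1 = 6$)
$9 - p{\left(3 + z{\left(-2,-1 \right)} \right)} = 9 - 6 = 3$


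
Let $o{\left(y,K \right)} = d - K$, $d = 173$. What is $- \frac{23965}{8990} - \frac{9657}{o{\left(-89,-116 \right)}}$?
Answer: $- \frac{18748463}{519622} \approx -36.081$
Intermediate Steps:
$o{\left(y,K \right)} = 173 - K$
$- \frac{23965}{8990} - \frac{9657}{o{\left(-89,-116 \right)}} = - \frac{23965}{8990} - \frac{9657}{173 - -116} = \left(-23965\right) \frac{1}{8990} - \frac{9657}{173 + 116} = - \frac{4793}{1798} - \frac{9657}{289} = - \frac{18748463}{519622}$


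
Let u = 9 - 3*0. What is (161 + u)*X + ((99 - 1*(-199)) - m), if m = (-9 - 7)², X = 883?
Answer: 150152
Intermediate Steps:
u = 9 (u = 9 + 0 = 9)
m = 256 (m = (-16)² = 256)
(161 + u)*X + ((99 - 1*(-199)) - m) = (161 + 9)*883 + ((99 - 1*(-199)) - 1*256) = 170*883 + ((99 + 199) - 256) = 150110 + (298 - 256) = 150110 + 42 = 150152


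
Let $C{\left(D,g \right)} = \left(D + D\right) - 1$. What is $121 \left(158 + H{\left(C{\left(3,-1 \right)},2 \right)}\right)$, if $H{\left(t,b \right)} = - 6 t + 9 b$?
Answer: $17666$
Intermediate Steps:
$C{\left(D,g \right)} = -1 + 2 D$ ($C{\left(D,g \right)} = 2 D - 1 = -1 + 2 D$)
$121 \left(158 + H{\left(C{\left(3,-1 \right)},2 \right)}\right) = 121 \left(158 + \left(- 6 \left(-1 + 2 \cdot 3\right) + 9 \cdot 2\right)\right) = 121 \left(158 + \left(- 6 \left(-1 + 6\right) + 18\right)\right) = 121 \left(158 + \left(\left(-6\right) 5 + 18\right)\right) = 121 \left(158 + \left(-30 + 18\right)\right) = 121 \left(158 - 12\right) = 121 \cdot 146 = 17666$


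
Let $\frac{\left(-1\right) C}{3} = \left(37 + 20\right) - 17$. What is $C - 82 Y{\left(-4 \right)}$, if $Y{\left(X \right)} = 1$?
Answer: $-202$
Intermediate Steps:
$C = -120$ ($C = - 3 \left(\left(37 + 20\right) - 17\right) = - 3 \left(57 - 17\right) = \left(-3\right) 40 = -120$)
$C - 82 Y{\left(-4 \right)} = -120 - 82 = -202$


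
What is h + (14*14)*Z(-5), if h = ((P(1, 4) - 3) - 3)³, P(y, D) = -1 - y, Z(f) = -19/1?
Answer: -4236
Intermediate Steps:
Z(f) = -19 (Z(f) = -19*1 = -19)
h = -512 (h = (((-1 - 1*1) - 3) - 3)³ = (((-1 - 1) - 3) - 3)³ = ((-2 - 3) - 3)³ = (-5 - 3)³ = (-8)³ = -512)
h + (14*14)*Z(-5) = -512 + (14*14)*(-19) = -512 + 196*(-19) = -512 - 3724 = -4236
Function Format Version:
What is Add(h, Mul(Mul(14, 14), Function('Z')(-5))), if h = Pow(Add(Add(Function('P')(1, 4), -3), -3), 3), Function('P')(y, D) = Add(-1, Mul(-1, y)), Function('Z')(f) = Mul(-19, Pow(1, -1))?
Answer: -4236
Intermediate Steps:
Function('Z')(f) = -19 (Function('Z')(f) = Mul(-19, 1) = -19)
h = -512 (h = Pow(Add(Add(Add(-1, Mul(-1, 1)), -3), -3), 3) = Pow(Add(Add(Add(-1, -1), -3), -3), 3) = Pow(Add(Add(-2, -3), -3), 3) = Pow(Add(-5, -3), 3) = Pow(-8, 3) = -512)
Add(h, Mul(Mul(14, 14), Function('Z')(-5))) = Add(-512, Mul(Mul(14, 14), -19)) = Add(-512, Mul(196, -19)) = Add(-512, -3724) = -4236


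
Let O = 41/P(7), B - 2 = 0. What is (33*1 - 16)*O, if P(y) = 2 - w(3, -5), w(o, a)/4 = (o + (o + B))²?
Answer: -697/254 ≈ -2.7441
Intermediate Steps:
B = 2 (B = 2 + 0 = 2)
w(o, a) = 4*(2 + 2*o)² (w(o, a) = 4*(o + (o + 2))² = 4*(o + (2 + o))² = 4*(2 + 2*o)²)
P(y) = -254 (P(y) = 2 - 16*(1 + 3)² = 2 - 16*4² = 2 - 16*16 = 2 - 1*256 = 2 - 256 = -254)
O = -41/254 (O = 41/(-254) = 41*(-1/254) = -41/254 ≈ -0.16142)
(33*1 - 16)*O = (33*1 - 16)*(-41/254) = (33 - 16)*(-41/254) = 17*(-41/254) = -697/254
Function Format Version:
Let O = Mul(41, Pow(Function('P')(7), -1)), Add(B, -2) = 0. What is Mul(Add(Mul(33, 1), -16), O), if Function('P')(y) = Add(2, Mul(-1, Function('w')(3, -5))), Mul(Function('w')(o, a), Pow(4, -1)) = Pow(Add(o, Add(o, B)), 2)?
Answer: Rational(-697, 254) ≈ -2.7441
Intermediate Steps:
B = 2 (B = Add(2, 0) = 2)
Function('w')(o, a) = Mul(4, Pow(Add(2, Mul(2, o)), 2)) (Function('w')(o, a) = Mul(4, Pow(Add(o, Add(o, 2)), 2)) = Mul(4, Pow(Add(o, Add(2, o)), 2)) = Mul(4, Pow(Add(2, Mul(2, o)), 2)))
Function('P')(y) = -254 (Function('P')(y) = Add(2, Mul(-1, Mul(16, Pow(Add(1, 3), 2)))) = Add(2, Mul(-1, Mul(16, Pow(4, 2)))) = Add(2, Mul(-1, Mul(16, 16))) = Add(2, Mul(-1, 256)) = Add(2, -256) = -254)
O = Rational(-41, 254) (O = Mul(41, Pow(-254, -1)) = Mul(41, Rational(-1, 254)) = Rational(-41, 254) ≈ -0.16142)
Mul(Add(Mul(33, 1), -16), O) = Mul(Add(Mul(33, 1), -16), Rational(-41, 254)) = Mul(Add(33, -16), Rational(-41, 254)) = Mul(17, Rational(-41, 254)) = Rational(-697, 254)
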